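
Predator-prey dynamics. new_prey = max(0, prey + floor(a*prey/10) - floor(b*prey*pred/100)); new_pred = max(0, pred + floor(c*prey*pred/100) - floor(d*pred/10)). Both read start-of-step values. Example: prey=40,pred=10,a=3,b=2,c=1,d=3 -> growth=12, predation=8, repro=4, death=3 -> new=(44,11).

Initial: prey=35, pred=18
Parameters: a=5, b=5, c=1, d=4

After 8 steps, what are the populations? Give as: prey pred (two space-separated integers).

Answer: 35 2

Derivation:
Step 1: prey: 35+17-31=21; pred: 18+6-7=17
Step 2: prey: 21+10-17=14; pred: 17+3-6=14
Step 3: prey: 14+7-9=12; pred: 14+1-5=10
Step 4: prey: 12+6-6=12; pred: 10+1-4=7
Step 5: prey: 12+6-4=14; pred: 7+0-2=5
Step 6: prey: 14+7-3=18; pred: 5+0-2=3
Step 7: prey: 18+9-2=25; pred: 3+0-1=2
Step 8: prey: 25+12-2=35; pred: 2+0-0=2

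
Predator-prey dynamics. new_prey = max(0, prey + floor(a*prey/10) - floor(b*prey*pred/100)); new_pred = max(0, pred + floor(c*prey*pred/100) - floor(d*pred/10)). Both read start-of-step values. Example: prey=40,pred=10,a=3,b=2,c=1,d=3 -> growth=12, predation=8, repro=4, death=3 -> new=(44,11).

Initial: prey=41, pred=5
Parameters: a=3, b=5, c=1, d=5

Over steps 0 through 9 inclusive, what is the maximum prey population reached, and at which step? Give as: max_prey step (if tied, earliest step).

Answer: 64 9

Derivation:
Step 1: prey: 41+12-10=43; pred: 5+2-2=5
Step 2: prey: 43+12-10=45; pred: 5+2-2=5
Step 3: prey: 45+13-11=47; pred: 5+2-2=5
Step 4: prey: 47+14-11=50; pred: 5+2-2=5
Step 5: prey: 50+15-12=53; pred: 5+2-2=5
Step 6: prey: 53+15-13=55; pred: 5+2-2=5
Step 7: prey: 55+16-13=58; pred: 5+2-2=5
Step 8: prey: 58+17-14=61; pred: 5+2-2=5
Step 9: prey: 61+18-15=64; pred: 5+3-2=6
Max prey = 64 at step 9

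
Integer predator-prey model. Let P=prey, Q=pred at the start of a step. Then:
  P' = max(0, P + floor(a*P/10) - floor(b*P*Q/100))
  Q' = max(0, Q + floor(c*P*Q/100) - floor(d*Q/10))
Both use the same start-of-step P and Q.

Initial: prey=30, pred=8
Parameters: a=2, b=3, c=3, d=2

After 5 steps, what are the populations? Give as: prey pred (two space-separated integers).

Step 1: prey: 30+6-7=29; pred: 8+7-1=14
Step 2: prey: 29+5-12=22; pred: 14+12-2=24
Step 3: prey: 22+4-15=11; pred: 24+15-4=35
Step 4: prey: 11+2-11=2; pred: 35+11-7=39
Step 5: prey: 2+0-2=0; pred: 39+2-7=34

Answer: 0 34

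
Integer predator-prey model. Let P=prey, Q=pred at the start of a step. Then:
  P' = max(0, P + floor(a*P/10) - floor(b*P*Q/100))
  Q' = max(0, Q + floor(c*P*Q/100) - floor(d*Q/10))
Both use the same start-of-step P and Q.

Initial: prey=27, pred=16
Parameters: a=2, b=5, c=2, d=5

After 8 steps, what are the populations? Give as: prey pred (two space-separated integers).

Step 1: prey: 27+5-21=11; pred: 16+8-8=16
Step 2: prey: 11+2-8=5; pred: 16+3-8=11
Step 3: prey: 5+1-2=4; pred: 11+1-5=7
Step 4: prey: 4+0-1=3; pred: 7+0-3=4
Step 5: prey: 3+0-0=3; pred: 4+0-2=2
Step 6: prey: 3+0-0=3; pred: 2+0-1=1
Step 7: prey: 3+0-0=3; pred: 1+0-0=1
Step 8: prey: 3+0-0=3; pred: 1+0-0=1

Answer: 3 1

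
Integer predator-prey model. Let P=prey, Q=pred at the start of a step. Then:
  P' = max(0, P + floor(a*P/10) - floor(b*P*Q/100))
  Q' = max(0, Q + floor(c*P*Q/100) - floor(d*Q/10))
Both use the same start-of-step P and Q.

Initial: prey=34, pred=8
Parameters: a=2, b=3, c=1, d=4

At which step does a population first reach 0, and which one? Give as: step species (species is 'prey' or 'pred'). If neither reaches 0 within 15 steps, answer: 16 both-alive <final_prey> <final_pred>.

Answer: 16 both-alive 32 7

Derivation:
Step 1: prey: 34+6-8=32; pred: 8+2-3=7
Step 2: prey: 32+6-6=32; pred: 7+2-2=7
Steps 3-15: state stable at prey=32, pred=7 (no change)
No extinction within 15 steps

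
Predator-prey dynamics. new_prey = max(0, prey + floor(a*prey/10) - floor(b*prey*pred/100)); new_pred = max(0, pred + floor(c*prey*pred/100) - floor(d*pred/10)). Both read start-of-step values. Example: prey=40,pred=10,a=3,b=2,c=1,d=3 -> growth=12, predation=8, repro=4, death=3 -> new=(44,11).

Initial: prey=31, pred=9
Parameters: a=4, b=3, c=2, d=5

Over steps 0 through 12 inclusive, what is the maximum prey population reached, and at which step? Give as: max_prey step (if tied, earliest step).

Answer: 40 3

Derivation:
Step 1: prey: 31+12-8=35; pred: 9+5-4=10
Step 2: prey: 35+14-10=39; pred: 10+7-5=12
Step 3: prey: 39+15-14=40; pred: 12+9-6=15
Step 4: prey: 40+16-18=38; pred: 15+12-7=20
Step 5: prey: 38+15-22=31; pred: 20+15-10=25
Step 6: prey: 31+12-23=20; pred: 25+15-12=28
Step 7: prey: 20+8-16=12; pred: 28+11-14=25
Step 8: prey: 12+4-9=7; pred: 25+6-12=19
Step 9: prey: 7+2-3=6; pred: 19+2-9=12
Step 10: prey: 6+2-2=6; pred: 12+1-6=7
Step 11: prey: 6+2-1=7; pred: 7+0-3=4
Step 12: prey: 7+2-0=9; pred: 4+0-2=2
Max prey = 40 at step 3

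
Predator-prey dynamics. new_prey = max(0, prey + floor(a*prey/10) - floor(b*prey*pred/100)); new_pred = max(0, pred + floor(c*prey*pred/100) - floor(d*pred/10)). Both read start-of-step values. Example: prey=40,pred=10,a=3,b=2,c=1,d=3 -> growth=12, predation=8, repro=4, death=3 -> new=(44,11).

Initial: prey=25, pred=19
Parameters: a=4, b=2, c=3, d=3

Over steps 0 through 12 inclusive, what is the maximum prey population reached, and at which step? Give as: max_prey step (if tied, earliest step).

Answer: 26 1

Derivation:
Step 1: prey: 25+10-9=26; pred: 19+14-5=28
Step 2: prey: 26+10-14=22; pred: 28+21-8=41
Step 3: prey: 22+8-18=12; pred: 41+27-12=56
Step 4: prey: 12+4-13=3; pred: 56+20-16=60
Step 5: prey: 3+1-3=1; pred: 60+5-18=47
Step 6: prey: 1+0-0=1; pred: 47+1-14=34
Step 7: prey: 1+0-0=1; pred: 34+1-10=25
Step 8: prey: 1+0-0=1; pred: 25+0-7=18
Step 9: prey: 1+0-0=1; pred: 18+0-5=13
Step 10: prey: 1+0-0=1; pred: 13+0-3=10
Step 11: prey: 1+0-0=1; pred: 10+0-3=7
Step 12: prey: 1+0-0=1; pred: 7+0-2=5
Max prey = 26 at step 1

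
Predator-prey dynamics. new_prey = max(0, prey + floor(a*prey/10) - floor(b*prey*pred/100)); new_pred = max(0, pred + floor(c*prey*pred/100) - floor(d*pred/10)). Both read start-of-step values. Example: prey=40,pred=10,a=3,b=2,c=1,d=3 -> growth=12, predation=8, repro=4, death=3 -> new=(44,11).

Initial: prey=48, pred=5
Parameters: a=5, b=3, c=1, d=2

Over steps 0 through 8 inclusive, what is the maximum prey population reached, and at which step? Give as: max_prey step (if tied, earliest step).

Step 1: prey: 48+24-7=65; pred: 5+2-1=6
Step 2: prey: 65+32-11=86; pred: 6+3-1=8
Step 3: prey: 86+43-20=109; pred: 8+6-1=13
Step 4: prey: 109+54-42=121; pred: 13+14-2=25
Step 5: prey: 121+60-90=91; pred: 25+30-5=50
Step 6: prey: 91+45-136=0; pred: 50+45-10=85
Step 7: prey: 0+0-0=0; pred: 85+0-17=68
Step 8: prey: 0+0-0=0; pred: 68+0-13=55
Max prey = 121 at step 4

Answer: 121 4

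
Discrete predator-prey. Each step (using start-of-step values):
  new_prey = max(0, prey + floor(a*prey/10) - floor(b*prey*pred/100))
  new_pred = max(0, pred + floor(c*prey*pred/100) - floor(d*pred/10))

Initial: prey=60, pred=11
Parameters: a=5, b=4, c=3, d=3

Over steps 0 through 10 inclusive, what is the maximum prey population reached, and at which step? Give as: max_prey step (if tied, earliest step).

Step 1: prey: 60+30-26=64; pred: 11+19-3=27
Step 2: prey: 64+32-69=27; pred: 27+51-8=70
Step 3: prey: 27+13-75=0; pred: 70+56-21=105
Step 4: prey: 0+0-0=0; pred: 105+0-31=74
Step 5: prey: 0+0-0=0; pred: 74+0-22=52
Step 6: prey: 0+0-0=0; pred: 52+0-15=37
Step 7: prey: 0+0-0=0; pred: 37+0-11=26
Step 8: prey: 0+0-0=0; pred: 26+0-7=19
Step 9: prey: 0+0-0=0; pred: 19+0-5=14
Step 10: prey: 0+0-0=0; pred: 14+0-4=10
Max prey = 64 at step 1

Answer: 64 1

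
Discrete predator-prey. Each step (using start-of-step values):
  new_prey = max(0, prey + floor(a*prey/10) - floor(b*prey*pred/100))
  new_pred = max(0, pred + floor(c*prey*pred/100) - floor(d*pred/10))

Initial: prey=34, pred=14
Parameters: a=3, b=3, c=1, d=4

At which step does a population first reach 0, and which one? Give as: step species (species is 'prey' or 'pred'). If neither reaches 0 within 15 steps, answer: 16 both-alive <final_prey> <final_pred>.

Answer: 16 both-alive 57 11

Derivation:
Step 1: prey: 34+10-14=30; pred: 14+4-5=13
Step 2: prey: 30+9-11=28; pred: 13+3-5=11
Step 3: prey: 28+8-9=27; pred: 11+3-4=10
Step 4: prey: 27+8-8=27; pred: 10+2-4=8
Step 5: prey: 27+8-6=29; pred: 8+2-3=7
Step 6: prey: 29+8-6=31; pred: 7+2-2=7
Step 7: prey: 31+9-6=34; pred: 7+2-2=7
Step 8: prey: 34+10-7=37; pred: 7+2-2=7
Step 9: prey: 37+11-7=41; pred: 7+2-2=7
Step 10: prey: 41+12-8=45; pred: 7+2-2=7
Step 11: prey: 45+13-9=49; pred: 7+3-2=8
Step 12: prey: 49+14-11=52; pred: 8+3-3=8
Step 13: prey: 52+15-12=55; pred: 8+4-3=9
Step 14: prey: 55+16-14=57; pred: 9+4-3=10
Step 15: prey: 57+17-17=57; pred: 10+5-4=11
No extinction within 15 steps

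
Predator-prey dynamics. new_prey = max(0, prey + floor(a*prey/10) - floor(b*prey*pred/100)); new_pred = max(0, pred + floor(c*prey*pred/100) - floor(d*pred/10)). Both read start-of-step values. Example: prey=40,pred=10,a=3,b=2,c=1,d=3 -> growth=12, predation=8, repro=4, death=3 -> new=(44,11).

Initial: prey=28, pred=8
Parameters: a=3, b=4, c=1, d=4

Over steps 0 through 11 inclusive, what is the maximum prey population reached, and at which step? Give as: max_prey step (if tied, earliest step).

Step 1: prey: 28+8-8=28; pred: 8+2-3=7
Step 2: prey: 28+8-7=29; pred: 7+1-2=6
Step 3: prey: 29+8-6=31; pred: 6+1-2=5
Step 4: prey: 31+9-6=34; pred: 5+1-2=4
Step 5: prey: 34+10-5=39; pred: 4+1-1=4
Step 6: prey: 39+11-6=44; pred: 4+1-1=4
Step 7: prey: 44+13-7=50; pred: 4+1-1=4
Step 8: prey: 50+15-8=57; pred: 4+2-1=5
Step 9: prey: 57+17-11=63; pred: 5+2-2=5
Step 10: prey: 63+18-12=69; pred: 5+3-2=6
Step 11: prey: 69+20-16=73; pred: 6+4-2=8
Max prey = 73 at step 11

Answer: 73 11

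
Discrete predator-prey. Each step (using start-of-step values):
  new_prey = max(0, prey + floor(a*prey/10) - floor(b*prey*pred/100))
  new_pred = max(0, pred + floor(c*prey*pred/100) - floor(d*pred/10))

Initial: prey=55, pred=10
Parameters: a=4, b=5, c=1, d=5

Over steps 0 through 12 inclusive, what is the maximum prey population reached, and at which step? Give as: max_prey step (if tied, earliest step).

Answer: 86 12

Derivation:
Step 1: prey: 55+22-27=50; pred: 10+5-5=10
Step 2: prey: 50+20-25=45; pred: 10+5-5=10
Step 3: prey: 45+18-22=41; pred: 10+4-5=9
Step 4: prey: 41+16-18=39; pred: 9+3-4=8
Step 5: prey: 39+15-15=39; pred: 8+3-4=7
Step 6: prey: 39+15-13=41; pred: 7+2-3=6
Step 7: prey: 41+16-12=45; pred: 6+2-3=5
Step 8: prey: 45+18-11=52; pred: 5+2-2=5
Step 9: prey: 52+20-13=59; pred: 5+2-2=5
Step 10: prey: 59+23-14=68; pred: 5+2-2=5
Step 11: prey: 68+27-17=78; pred: 5+3-2=6
Step 12: prey: 78+31-23=86; pred: 6+4-3=7
Max prey = 86 at step 12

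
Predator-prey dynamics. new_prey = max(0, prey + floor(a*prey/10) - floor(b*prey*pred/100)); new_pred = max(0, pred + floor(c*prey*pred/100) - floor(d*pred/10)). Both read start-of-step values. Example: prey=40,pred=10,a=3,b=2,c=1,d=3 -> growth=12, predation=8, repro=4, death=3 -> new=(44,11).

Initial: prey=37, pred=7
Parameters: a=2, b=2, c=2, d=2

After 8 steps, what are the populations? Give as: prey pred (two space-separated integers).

Answer: 1 32

Derivation:
Step 1: prey: 37+7-5=39; pred: 7+5-1=11
Step 2: prey: 39+7-8=38; pred: 11+8-2=17
Step 3: prey: 38+7-12=33; pred: 17+12-3=26
Step 4: prey: 33+6-17=22; pred: 26+17-5=38
Step 5: prey: 22+4-16=10; pred: 38+16-7=47
Step 6: prey: 10+2-9=3; pred: 47+9-9=47
Step 7: prey: 3+0-2=1; pred: 47+2-9=40
Step 8: prey: 1+0-0=1; pred: 40+0-8=32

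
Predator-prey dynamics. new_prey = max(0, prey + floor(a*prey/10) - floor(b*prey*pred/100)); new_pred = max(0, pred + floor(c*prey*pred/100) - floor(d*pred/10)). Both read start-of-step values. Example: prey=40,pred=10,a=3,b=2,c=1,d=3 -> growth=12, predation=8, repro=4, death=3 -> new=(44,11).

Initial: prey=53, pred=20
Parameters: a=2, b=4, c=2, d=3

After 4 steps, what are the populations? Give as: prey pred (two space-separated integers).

Step 1: prey: 53+10-42=21; pred: 20+21-6=35
Step 2: prey: 21+4-29=0; pred: 35+14-10=39
Step 3: prey: 0+0-0=0; pred: 39+0-11=28
Step 4: prey: 0+0-0=0; pred: 28+0-8=20

Answer: 0 20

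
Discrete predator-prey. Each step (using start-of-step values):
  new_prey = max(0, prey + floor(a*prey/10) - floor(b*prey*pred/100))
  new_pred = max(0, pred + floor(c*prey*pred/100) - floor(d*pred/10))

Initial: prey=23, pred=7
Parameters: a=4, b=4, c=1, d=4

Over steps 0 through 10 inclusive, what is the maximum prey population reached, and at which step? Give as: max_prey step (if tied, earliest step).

Answer: 101 9

Derivation:
Step 1: prey: 23+9-6=26; pred: 7+1-2=6
Step 2: prey: 26+10-6=30; pred: 6+1-2=5
Step 3: prey: 30+12-6=36; pred: 5+1-2=4
Step 4: prey: 36+14-5=45; pred: 4+1-1=4
Step 5: prey: 45+18-7=56; pred: 4+1-1=4
Step 6: prey: 56+22-8=70; pred: 4+2-1=5
Step 7: prey: 70+28-14=84; pred: 5+3-2=6
Step 8: prey: 84+33-20=97; pred: 6+5-2=9
Step 9: prey: 97+38-34=101; pred: 9+8-3=14
Step 10: prey: 101+40-56=85; pred: 14+14-5=23
Max prey = 101 at step 9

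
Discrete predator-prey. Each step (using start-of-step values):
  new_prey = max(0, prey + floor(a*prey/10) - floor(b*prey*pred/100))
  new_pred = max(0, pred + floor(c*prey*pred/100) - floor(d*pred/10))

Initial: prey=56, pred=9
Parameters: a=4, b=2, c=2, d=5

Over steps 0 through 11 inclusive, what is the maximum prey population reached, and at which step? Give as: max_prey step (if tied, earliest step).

Step 1: prey: 56+22-10=68; pred: 9+10-4=15
Step 2: prey: 68+27-20=75; pred: 15+20-7=28
Step 3: prey: 75+30-42=63; pred: 28+42-14=56
Step 4: prey: 63+25-70=18; pred: 56+70-28=98
Step 5: prey: 18+7-35=0; pred: 98+35-49=84
Step 6: prey: 0+0-0=0; pred: 84+0-42=42
Step 7: prey: 0+0-0=0; pred: 42+0-21=21
Step 8: prey: 0+0-0=0; pred: 21+0-10=11
Step 9: prey: 0+0-0=0; pred: 11+0-5=6
Step 10: prey: 0+0-0=0; pred: 6+0-3=3
Step 11: prey: 0+0-0=0; pred: 3+0-1=2
Max prey = 75 at step 2

Answer: 75 2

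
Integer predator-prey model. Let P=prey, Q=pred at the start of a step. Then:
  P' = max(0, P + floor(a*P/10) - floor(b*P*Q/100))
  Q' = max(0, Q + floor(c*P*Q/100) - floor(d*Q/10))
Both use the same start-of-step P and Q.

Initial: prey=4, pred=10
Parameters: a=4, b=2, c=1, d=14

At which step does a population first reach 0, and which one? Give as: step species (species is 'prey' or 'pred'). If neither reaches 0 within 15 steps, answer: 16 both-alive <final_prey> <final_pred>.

Step 1: prey: 4+1-0=5; pred: 10+0-14=0
First extinction: pred at step 1

Answer: 1 pred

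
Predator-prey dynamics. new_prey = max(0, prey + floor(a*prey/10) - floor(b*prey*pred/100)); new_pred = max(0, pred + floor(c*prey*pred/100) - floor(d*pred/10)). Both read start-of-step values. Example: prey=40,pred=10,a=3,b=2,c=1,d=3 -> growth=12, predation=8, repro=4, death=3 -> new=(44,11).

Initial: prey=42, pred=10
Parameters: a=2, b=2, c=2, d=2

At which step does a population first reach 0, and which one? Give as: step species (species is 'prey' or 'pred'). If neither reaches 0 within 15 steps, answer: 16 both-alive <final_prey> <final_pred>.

Step 1: prey: 42+8-8=42; pred: 10+8-2=16
Step 2: prey: 42+8-13=37; pred: 16+13-3=26
Step 3: prey: 37+7-19=25; pred: 26+19-5=40
Step 4: prey: 25+5-20=10; pred: 40+20-8=52
Step 5: prey: 10+2-10=2; pred: 52+10-10=52
Step 6: prey: 2+0-2=0; pred: 52+2-10=44
First extinction: prey at step 6

Answer: 6 prey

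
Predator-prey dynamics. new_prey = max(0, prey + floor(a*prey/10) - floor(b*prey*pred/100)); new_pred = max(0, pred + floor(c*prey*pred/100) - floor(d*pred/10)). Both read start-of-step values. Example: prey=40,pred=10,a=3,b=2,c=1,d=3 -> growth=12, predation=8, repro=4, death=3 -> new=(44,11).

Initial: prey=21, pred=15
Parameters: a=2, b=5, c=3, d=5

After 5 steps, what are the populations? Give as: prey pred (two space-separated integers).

Answer: 2 2

Derivation:
Step 1: prey: 21+4-15=10; pred: 15+9-7=17
Step 2: prey: 10+2-8=4; pred: 17+5-8=14
Step 3: prey: 4+0-2=2; pred: 14+1-7=8
Step 4: prey: 2+0-0=2; pred: 8+0-4=4
Step 5: prey: 2+0-0=2; pred: 4+0-2=2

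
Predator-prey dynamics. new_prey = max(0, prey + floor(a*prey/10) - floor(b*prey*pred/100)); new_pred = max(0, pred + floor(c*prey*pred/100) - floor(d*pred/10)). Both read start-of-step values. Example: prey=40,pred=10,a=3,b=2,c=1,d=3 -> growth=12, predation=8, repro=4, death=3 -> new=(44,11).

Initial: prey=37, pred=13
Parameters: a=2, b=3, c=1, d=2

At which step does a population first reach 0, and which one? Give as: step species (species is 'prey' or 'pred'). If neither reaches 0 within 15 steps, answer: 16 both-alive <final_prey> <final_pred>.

Answer: 16 both-alive 9 4

Derivation:
Step 1: prey: 37+7-14=30; pred: 13+4-2=15
Step 2: prey: 30+6-13=23; pred: 15+4-3=16
Step 3: prey: 23+4-11=16; pred: 16+3-3=16
Step 4: prey: 16+3-7=12; pred: 16+2-3=15
Step 5: prey: 12+2-5=9; pred: 15+1-3=13
Step 6: prey: 9+1-3=7; pred: 13+1-2=12
Step 7: prey: 7+1-2=6; pred: 12+0-2=10
Step 8: prey: 6+1-1=6; pred: 10+0-2=8
Step 9: prey: 6+1-1=6; pred: 8+0-1=7
Step 10: prey: 6+1-1=6; pred: 7+0-1=6
Step 11: prey: 6+1-1=6; pred: 6+0-1=5
Step 12: prey: 6+1-0=7; pred: 5+0-1=4
Step 13: prey: 7+1-0=8; pred: 4+0-0=4
Step 14: prey: 8+1-0=9; pred: 4+0-0=4
Step 15: prey: 9+1-1=9; pred: 4+0-0=4
No extinction within 15 steps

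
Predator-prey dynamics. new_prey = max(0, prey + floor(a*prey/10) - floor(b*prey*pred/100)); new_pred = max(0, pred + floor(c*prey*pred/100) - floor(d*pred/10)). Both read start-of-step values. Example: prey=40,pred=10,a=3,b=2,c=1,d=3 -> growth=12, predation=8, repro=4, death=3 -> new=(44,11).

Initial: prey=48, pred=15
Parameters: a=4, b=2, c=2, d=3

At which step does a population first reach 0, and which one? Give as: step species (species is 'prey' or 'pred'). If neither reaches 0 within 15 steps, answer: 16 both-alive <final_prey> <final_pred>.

Step 1: prey: 48+19-14=53; pred: 15+14-4=25
Step 2: prey: 53+21-26=48; pred: 25+26-7=44
Step 3: prey: 48+19-42=25; pred: 44+42-13=73
Step 4: prey: 25+10-36=0; pred: 73+36-21=88
First extinction: prey at step 4

Answer: 4 prey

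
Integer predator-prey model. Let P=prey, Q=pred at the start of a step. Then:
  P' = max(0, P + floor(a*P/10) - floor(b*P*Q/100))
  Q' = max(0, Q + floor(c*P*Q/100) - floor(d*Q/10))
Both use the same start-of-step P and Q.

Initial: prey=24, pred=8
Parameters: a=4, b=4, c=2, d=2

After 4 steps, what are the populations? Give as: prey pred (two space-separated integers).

Step 1: prey: 24+9-7=26; pred: 8+3-1=10
Step 2: prey: 26+10-10=26; pred: 10+5-2=13
Step 3: prey: 26+10-13=23; pred: 13+6-2=17
Step 4: prey: 23+9-15=17; pred: 17+7-3=21

Answer: 17 21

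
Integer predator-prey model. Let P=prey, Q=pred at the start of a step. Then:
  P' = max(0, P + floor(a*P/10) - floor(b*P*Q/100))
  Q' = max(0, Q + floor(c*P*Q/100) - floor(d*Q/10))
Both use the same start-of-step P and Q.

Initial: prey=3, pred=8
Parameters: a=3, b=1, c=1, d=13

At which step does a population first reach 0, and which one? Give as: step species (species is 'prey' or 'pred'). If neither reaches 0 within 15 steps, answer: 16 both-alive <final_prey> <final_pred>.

Answer: 1 pred

Derivation:
Step 1: prey: 3+0-0=3; pred: 8+0-10=0
First extinction: pred at step 1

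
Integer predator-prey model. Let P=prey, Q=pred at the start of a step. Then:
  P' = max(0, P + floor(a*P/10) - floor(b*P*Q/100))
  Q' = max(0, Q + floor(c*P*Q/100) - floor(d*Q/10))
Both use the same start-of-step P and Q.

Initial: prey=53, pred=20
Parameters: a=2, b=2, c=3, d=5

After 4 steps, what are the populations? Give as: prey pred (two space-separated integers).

Step 1: prey: 53+10-21=42; pred: 20+31-10=41
Step 2: prey: 42+8-34=16; pred: 41+51-20=72
Step 3: prey: 16+3-23=0; pred: 72+34-36=70
Step 4: prey: 0+0-0=0; pred: 70+0-35=35

Answer: 0 35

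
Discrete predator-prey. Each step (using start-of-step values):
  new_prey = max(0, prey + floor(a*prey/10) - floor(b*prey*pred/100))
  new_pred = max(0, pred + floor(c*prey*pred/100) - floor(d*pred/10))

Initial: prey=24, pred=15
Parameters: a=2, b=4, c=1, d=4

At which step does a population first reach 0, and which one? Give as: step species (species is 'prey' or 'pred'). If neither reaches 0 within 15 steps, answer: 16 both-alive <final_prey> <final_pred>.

Answer: 16 both-alive 27 2

Derivation:
Step 1: prey: 24+4-14=14; pred: 15+3-6=12
Step 2: prey: 14+2-6=10; pred: 12+1-4=9
Step 3: prey: 10+2-3=9; pred: 9+0-3=6
Step 4: prey: 9+1-2=8; pred: 6+0-2=4
Step 5: prey: 8+1-1=8; pred: 4+0-1=3
Step 6: prey: 8+1-0=9; pred: 3+0-1=2
Step 7: prey: 9+1-0=10; pred: 2+0-0=2
Step 8: prey: 10+2-0=12; pred: 2+0-0=2
Step 9: prey: 12+2-0=14; pred: 2+0-0=2
Step 10: prey: 14+2-1=15; pred: 2+0-0=2
Step 11: prey: 15+3-1=17; pred: 2+0-0=2
Step 12: prey: 17+3-1=19; pred: 2+0-0=2
Step 13: prey: 19+3-1=21; pred: 2+0-0=2
Step 14: prey: 21+4-1=24; pred: 2+0-0=2
Step 15: prey: 24+4-1=27; pred: 2+0-0=2
No extinction within 15 steps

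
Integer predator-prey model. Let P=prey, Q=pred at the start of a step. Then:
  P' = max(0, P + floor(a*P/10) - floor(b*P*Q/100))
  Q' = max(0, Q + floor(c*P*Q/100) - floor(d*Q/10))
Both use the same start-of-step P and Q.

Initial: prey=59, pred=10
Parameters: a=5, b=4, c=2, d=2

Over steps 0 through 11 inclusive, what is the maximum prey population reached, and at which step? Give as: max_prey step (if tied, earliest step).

Answer: 65 1

Derivation:
Step 1: prey: 59+29-23=65; pred: 10+11-2=19
Step 2: prey: 65+32-49=48; pred: 19+24-3=40
Step 3: prey: 48+24-76=0; pred: 40+38-8=70
Step 4: prey: 0+0-0=0; pred: 70+0-14=56
Step 5: prey: 0+0-0=0; pred: 56+0-11=45
Step 6: prey: 0+0-0=0; pred: 45+0-9=36
Step 7: prey: 0+0-0=0; pred: 36+0-7=29
Step 8: prey: 0+0-0=0; pred: 29+0-5=24
Step 9: prey: 0+0-0=0; pred: 24+0-4=20
Step 10: prey: 0+0-0=0; pred: 20+0-4=16
Step 11: prey: 0+0-0=0; pred: 16+0-3=13
Max prey = 65 at step 1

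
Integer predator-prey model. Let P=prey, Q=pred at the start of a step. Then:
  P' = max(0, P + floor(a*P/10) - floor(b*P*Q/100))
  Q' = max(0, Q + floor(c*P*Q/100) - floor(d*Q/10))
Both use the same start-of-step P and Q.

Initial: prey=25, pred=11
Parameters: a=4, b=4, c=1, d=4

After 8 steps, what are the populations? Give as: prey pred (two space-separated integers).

Step 1: prey: 25+10-11=24; pred: 11+2-4=9
Step 2: prey: 24+9-8=25; pred: 9+2-3=8
Step 3: prey: 25+10-8=27; pred: 8+2-3=7
Step 4: prey: 27+10-7=30; pred: 7+1-2=6
Step 5: prey: 30+12-7=35; pred: 6+1-2=5
Step 6: prey: 35+14-7=42; pred: 5+1-2=4
Step 7: prey: 42+16-6=52; pred: 4+1-1=4
Step 8: prey: 52+20-8=64; pred: 4+2-1=5

Answer: 64 5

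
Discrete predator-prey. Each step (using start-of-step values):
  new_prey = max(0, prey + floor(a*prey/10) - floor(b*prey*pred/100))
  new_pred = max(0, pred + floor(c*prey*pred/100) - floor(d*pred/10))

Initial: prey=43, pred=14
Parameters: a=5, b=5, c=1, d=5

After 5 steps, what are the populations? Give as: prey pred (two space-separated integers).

Answer: 35 6

Derivation:
Step 1: prey: 43+21-30=34; pred: 14+6-7=13
Step 2: prey: 34+17-22=29; pred: 13+4-6=11
Step 3: prey: 29+14-15=28; pred: 11+3-5=9
Step 4: prey: 28+14-12=30; pred: 9+2-4=7
Step 5: prey: 30+15-10=35; pred: 7+2-3=6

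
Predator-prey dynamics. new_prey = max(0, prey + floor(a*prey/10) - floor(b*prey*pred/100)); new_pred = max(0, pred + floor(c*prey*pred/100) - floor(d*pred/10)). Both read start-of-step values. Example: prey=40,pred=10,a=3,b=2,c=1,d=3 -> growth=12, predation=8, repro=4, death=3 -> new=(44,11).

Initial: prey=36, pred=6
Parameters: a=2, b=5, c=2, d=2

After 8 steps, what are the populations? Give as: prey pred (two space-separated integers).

Answer: 1 9

Derivation:
Step 1: prey: 36+7-10=33; pred: 6+4-1=9
Step 2: prey: 33+6-14=25; pred: 9+5-1=13
Step 3: prey: 25+5-16=14; pred: 13+6-2=17
Step 4: prey: 14+2-11=5; pred: 17+4-3=18
Step 5: prey: 5+1-4=2; pred: 18+1-3=16
Step 6: prey: 2+0-1=1; pred: 16+0-3=13
Step 7: prey: 1+0-0=1; pred: 13+0-2=11
Step 8: prey: 1+0-0=1; pred: 11+0-2=9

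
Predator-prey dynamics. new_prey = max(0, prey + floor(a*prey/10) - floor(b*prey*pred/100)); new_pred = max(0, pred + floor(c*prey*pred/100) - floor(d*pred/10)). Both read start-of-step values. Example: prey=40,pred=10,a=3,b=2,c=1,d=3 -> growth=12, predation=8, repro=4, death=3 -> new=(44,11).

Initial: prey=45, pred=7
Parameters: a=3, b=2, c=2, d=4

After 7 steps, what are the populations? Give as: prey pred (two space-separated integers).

Answer: 0 32

Derivation:
Step 1: prey: 45+13-6=52; pred: 7+6-2=11
Step 2: prey: 52+15-11=56; pred: 11+11-4=18
Step 3: prey: 56+16-20=52; pred: 18+20-7=31
Step 4: prey: 52+15-32=35; pred: 31+32-12=51
Step 5: prey: 35+10-35=10; pred: 51+35-20=66
Step 6: prey: 10+3-13=0; pred: 66+13-26=53
Step 7: prey: 0+0-0=0; pred: 53+0-21=32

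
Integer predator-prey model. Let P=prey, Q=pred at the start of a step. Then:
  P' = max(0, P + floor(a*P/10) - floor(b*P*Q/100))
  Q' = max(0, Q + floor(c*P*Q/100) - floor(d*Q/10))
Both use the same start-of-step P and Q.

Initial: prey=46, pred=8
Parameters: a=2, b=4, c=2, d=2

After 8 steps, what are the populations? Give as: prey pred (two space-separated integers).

Answer: 0 13

Derivation:
Step 1: prey: 46+9-14=41; pred: 8+7-1=14
Step 2: prey: 41+8-22=27; pred: 14+11-2=23
Step 3: prey: 27+5-24=8; pred: 23+12-4=31
Step 4: prey: 8+1-9=0; pred: 31+4-6=29
Step 5: prey: 0+0-0=0; pred: 29+0-5=24
Step 6: prey: 0+0-0=0; pred: 24+0-4=20
Step 7: prey: 0+0-0=0; pred: 20+0-4=16
Step 8: prey: 0+0-0=0; pred: 16+0-3=13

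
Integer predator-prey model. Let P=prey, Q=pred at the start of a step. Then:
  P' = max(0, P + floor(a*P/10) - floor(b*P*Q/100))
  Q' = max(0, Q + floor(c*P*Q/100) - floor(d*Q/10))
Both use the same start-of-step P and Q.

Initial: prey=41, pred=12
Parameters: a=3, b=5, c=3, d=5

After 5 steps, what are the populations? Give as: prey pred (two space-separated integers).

Answer: 0 5

Derivation:
Step 1: prey: 41+12-24=29; pred: 12+14-6=20
Step 2: prey: 29+8-29=8; pred: 20+17-10=27
Step 3: prey: 8+2-10=0; pred: 27+6-13=20
Step 4: prey: 0+0-0=0; pred: 20+0-10=10
Step 5: prey: 0+0-0=0; pred: 10+0-5=5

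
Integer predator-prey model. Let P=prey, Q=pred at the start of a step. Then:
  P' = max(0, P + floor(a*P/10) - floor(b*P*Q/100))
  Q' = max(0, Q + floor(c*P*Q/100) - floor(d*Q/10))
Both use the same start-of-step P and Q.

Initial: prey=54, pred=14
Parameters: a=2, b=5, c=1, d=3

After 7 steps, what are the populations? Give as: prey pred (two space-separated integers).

Step 1: prey: 54+10-37=27; pred: 14+7-4=17
Step 2: prey: 27+5-22=10; pred: 17+4-5=16
Step 3: prey: 10+2-8=4; pred: 16+1-4=13
Step 4: prey: 4+0-2=2; pred: 13+0-3=10
Step 5: prey: 2+0-1=1; pred: 10+0-3=7
Step 6: prey: 1+0-0=1; pred: 7+0-2=5
Step 7: prey: 1+0-0=1; pred: 5+0-1=4

Answer: 1 4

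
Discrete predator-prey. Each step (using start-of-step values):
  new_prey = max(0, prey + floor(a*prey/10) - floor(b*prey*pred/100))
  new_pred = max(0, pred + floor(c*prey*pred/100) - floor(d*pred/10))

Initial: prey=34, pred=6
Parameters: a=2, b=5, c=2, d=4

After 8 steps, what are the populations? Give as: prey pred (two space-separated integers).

Answer: 6 3

Derivation:
Step 1: prey: 34+6-10=30; pred: 6+4-2=8
Step 2: prey: 30+6-12=24; pred: 8+4-3=9
Step 3: prey: 24+4-10=18; pred: 9+4-3=10
Step 4: prey: 18+3-9=12; pred: 10+3-4=9
Step 5: prey: 12+2-5=9; pred: 9+2-3=8
Step 6: prey: 9+1-3=7; pred: 8+1-3=6
Step 7: prey: 7+1-2=6; pred: 6+0-2=4
Step 8: prey: 6+1-1=6; pred: 4+0-1=3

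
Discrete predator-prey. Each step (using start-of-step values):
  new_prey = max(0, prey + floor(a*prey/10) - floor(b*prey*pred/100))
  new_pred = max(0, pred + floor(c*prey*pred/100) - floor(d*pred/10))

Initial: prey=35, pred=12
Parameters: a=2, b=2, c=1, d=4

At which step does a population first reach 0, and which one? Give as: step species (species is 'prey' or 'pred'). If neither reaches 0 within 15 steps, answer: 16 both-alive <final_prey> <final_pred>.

Answer: 16 both-alive 51 8

Derivation:
Step 1: prey: 35+7-8=34; pred: 12+4-4=12
Step 2: prey: 34+6-8=32; pred: 12+4-4=12
Step 3: prey: 32+6-7=31; pred: 12+3-4=11
Step 4: prey: 31+6-6=31; pred: 11+3-4=10
Step 5: prey: 31+6-6=31; pred: 10+3-4=9
Step 6: prey: 31+6-5=32; pred: 9+2-3=8
Step 7: prey: 32+6-5=33; pred: 8+2-3=7
Step 8: prey: 33+6-4=35; pred: 7+2-2=7
Step 9: prey: 35+7-4=38; pred: 7+2-2=7
Step 10: prey: 38+7-5=40; pred: 7+2-2=7
Step 11: prey: 40+8-5=43; pred: 7+2-2=7
Step 12: prey: 43+8-6=45; pred: 7+3-2=8
Step 13: prey: 45+9-7=47; pred: 8+3-3=8
Step 14: prey: 47+9-7=49; pred: 8+3-3=8
Step 15: prey: 49+9-7=51; pred: 8+3-3=8
No extinction within 15 steps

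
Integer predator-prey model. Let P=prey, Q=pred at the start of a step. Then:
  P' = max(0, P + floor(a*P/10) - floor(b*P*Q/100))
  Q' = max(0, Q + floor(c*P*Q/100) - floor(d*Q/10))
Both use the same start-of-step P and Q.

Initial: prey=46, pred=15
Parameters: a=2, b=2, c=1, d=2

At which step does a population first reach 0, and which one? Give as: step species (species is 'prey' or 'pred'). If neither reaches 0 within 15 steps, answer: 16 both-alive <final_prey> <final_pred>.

Step 1: prey: 46+9-13=42; pred: 15+6-3=18
Step 2: prey: 42+8-15=35; pred: 18+7-3=22
Step 3: prey: 35+7-15=27; pred: 22+7-4=25
Step 4: prey: 27+5-13=19; pred: 25+6-5=26
Step 5: prey: 19+3-9=13; pred: 26+4-5=25
Step 6: prey: 13+2-6=9; pred: 25+3-5=23
Step 7: prey: 9+1-4=6; pred: 23+2-4=21
Step 8: prey: 6+1-2=5; pred: 21+1-4=18
Step 9: prey: 5+1-1=5; pred: 18+0-3=15
Step 10: prey: 5+1-1=5; pred: 15+0-3=12
Step 11: prey: 5+1-1=5; pred: 12+0-2=10
Step 12: prey: 5+1-1=5; pred: 10+0-2=8
Step 13: prey: 5+1-0=6; pred: 8+0-1=7
Step 14: prey: 6+1-0=7; pred: 7+0-1=6
Step 15: prey: 7+1-0=8; pred: 6+0-1=5
No extinction within 15 steps

Answer: 16 both-alive 8 5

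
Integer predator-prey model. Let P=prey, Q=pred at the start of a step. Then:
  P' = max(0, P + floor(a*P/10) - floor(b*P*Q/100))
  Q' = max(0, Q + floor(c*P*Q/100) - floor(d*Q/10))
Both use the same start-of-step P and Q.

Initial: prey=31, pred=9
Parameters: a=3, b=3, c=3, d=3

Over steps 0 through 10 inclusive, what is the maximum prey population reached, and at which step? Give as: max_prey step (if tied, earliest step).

Answer: 32 1

Derivation:
Step 1: prey: 31+9-8=32; pred: 9+8-2=15
Step 2: prey: 32+9-14=27; pred: 15+14-4=25
Step 3: prey: 27+8-20=15; pred: 25+20-7=38
Step 4: prey: 15+4-17=2; pred: 38+17-11=44
Step 5: prey: 2+0-2=0; pred: 44+2-13=33
Step 6: prey: 0+0-0=0; pred: 33+0-9=24
Step 7: prey: 0+0-0=0; pred: 24+0-7=17
Step 8: prey: 0+0-0=0; pred: 17+0-5=12
Step 9: prey: 0+0-0=0; pred: 12+0-3=9
Step 10: prey: 0+0-0=0; pred: 9+0-2=7
Max prey = 32 at step 1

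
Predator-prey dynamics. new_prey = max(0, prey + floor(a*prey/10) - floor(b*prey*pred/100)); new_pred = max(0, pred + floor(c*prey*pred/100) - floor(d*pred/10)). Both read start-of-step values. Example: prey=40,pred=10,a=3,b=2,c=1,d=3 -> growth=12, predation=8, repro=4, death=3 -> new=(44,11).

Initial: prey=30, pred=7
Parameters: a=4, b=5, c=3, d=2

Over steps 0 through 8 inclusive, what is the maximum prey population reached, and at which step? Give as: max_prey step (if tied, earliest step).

Step 1: prey: 30+12-10=32; pred: 7+6-1=12
Step 2: prey: 32+12-19=25; pred: 12+11-2=21
Step 3: prey: 25+10-26=9; pred: 21+15-4=32
Step 4: prey: 9+3-14=0; pred: 32+8-6=34
Step 5: prey: 0+0-0=0; pred: 34+0-6=28
Step 6: prey: 0+0-0=0; pred: 28+0-5=23
Step 7: prey: 0+0-0=0; pred: 23+0-4=19
Step 8: prey: 0+0-0=0; pred: 19+0-3=16
Max prey = 32 at step 1

Answer: 32 1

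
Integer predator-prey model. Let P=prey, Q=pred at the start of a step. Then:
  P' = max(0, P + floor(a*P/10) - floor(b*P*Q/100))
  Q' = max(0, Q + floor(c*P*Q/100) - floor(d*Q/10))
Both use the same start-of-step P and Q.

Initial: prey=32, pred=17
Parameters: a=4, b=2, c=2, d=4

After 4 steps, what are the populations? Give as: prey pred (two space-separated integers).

Answer: 21 40

Derivation:
Step 1: prey: 32+12-10=34; pred: 17+10-6=21
Step 2: prey: 34+13-14=33; pred: 21+14-8=27
Step 3: prey: 33+13-17=29; pred: 27+17-10=34
Step 4: prey: 29+11-19=21; pred: 34+19-13=40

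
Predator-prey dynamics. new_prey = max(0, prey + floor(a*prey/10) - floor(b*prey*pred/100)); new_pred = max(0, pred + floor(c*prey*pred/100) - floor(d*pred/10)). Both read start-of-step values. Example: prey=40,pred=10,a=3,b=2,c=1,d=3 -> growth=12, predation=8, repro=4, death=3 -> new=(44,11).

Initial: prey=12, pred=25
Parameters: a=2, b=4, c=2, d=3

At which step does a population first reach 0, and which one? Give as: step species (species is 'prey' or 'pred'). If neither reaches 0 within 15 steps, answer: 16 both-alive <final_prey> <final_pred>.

Step 1: prey: 12+2-12=2; pred: 25+6-7=24
Step 2: prey: 2+0-1=1; pred: 24+0-7=17
Step 3: prey: 1+0-0=1; pred: 17+0-5=12
Step 4: prey: 1+0-0=1; pred: 12+0-3=9
Step 5: prey: 1+0-0=1; pred: 9+0-2=7
Step 6: prey: 1+0-0=1; pred: 7+0-2=5
Step 7: prey: 1+0-0=1; pred: 5+0-1=4
Step 8: prey: 1+0-0=1; pred: 4+0-1=3
Step 9: prey: 1+0-0=1; pred: 3+0-0=3
Steps 10-15: state stable at prey=1, pred=3 (no change)
No extinction within 15 steps

Answer: 16 both-alive 1 3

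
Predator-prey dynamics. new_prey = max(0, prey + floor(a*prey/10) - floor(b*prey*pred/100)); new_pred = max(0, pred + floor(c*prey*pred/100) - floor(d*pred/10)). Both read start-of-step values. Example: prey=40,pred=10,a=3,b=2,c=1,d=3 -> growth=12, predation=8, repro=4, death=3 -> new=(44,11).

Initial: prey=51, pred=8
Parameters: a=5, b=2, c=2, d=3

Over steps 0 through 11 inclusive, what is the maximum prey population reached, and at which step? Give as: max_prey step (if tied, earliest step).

Answer: 83 2

Derivation:
Step 1: prey: 51+25-8=68; pred: 8+8-2=14
Step 2: prey: 68+34-19=83; pred: 14+19-4=29
Step 3: prey: 83+41-48=76; pred: 29+48-8=69
Step 4: prey: 76+38-104=10; pred: 69+104-20=153
Step 5: prey: 10+5-30=0; pred: 153+30-45=138
Step 6: prey: 0+0-0=0; pred: 138+0-41=97
Step 7: prey: 0+0-0=0; pred: 97+0-29=68
Step 8: prey: 0+0-0=0; pred: 68+0-20=48
Step 9: prey: 0+0-0=0; pred: 48+0-14=34
Step 10: prey: 0+0-0=0; pred: 34+0-10=24
Step 11: prey: 0+0-0=0; pred: 24+0-7=17
Max prey = 83 at step 2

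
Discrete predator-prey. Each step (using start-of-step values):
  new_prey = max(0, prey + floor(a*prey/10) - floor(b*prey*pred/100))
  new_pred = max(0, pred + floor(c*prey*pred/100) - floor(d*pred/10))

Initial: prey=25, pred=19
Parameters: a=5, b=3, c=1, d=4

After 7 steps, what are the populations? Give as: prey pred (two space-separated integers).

Step 1: prey: 25+12-14=23; pred: 19+4-7=16
Step 2: prey: 23+11-11=23; pred: 16+3-6=13
Step 3: prey: 23+11-8=26; pred: 13+2-5=10
Step 4: prey: 26+13-7=32; pred: 10+2-4=8
Step 5: prey: 32+16-7=41; pred: 8+2-3=7
Step 6: prey: 41+20-8=53; pred: 7+2-2=7
Step 7: prey: 53+26-11=68; pred: 7+3-2=8

Answer: 68 8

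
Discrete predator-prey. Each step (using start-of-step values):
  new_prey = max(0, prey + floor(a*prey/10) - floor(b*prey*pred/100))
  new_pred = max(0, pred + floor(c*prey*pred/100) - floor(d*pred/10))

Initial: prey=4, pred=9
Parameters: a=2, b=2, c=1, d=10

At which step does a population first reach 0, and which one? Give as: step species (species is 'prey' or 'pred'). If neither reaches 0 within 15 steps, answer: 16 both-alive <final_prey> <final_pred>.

Step 1: prey: 4+0-0=4; pred: 9+0-9=0
First extinction: pred at step 1

Answer: 1 pred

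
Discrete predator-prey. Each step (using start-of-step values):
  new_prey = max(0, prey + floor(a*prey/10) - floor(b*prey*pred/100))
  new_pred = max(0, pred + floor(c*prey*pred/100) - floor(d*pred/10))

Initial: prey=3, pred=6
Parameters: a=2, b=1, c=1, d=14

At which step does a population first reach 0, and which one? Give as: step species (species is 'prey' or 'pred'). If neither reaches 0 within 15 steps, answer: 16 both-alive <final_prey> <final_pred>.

Answer: 1 pred

Derivation:
Step 1: prey: 3+0-0=3; pred: 6+0-8=0
First extinction: pred at step 1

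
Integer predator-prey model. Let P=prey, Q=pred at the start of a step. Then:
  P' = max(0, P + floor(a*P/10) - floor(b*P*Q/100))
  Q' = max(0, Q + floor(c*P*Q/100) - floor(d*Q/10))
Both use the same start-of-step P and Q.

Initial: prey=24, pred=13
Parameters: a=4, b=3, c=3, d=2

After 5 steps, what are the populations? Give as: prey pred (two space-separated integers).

Answer: 0 37

Derivation:
Step 1: prey: 24+9-9=24; pred: 13+9-2=20
Step 2: prey: 24+9-14=19; pred: 20+14-4=30
Step 3: prey: 19+7-17=9; pred: 30+17-6=41
Step 4: prey: 9+3-11=1; pred: 41+11-8=44
Step 5: prey: 1+0-1=0; pred: 44+1-8=37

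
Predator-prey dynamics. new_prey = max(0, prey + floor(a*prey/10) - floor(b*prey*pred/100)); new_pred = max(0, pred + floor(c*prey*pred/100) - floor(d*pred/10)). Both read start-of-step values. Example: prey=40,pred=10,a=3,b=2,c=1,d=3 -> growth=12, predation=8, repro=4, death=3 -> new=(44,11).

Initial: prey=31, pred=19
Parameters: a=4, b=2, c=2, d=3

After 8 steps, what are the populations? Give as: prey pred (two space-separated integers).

Step 1: prey: 31+12-11=32; pred: 19+11-5=25
Step 2: prey: 32+12-16=28; pred: 25+16-7=34
Step 3: prey: 28+11-19=20; pred: 34+19-10=43
Step 4: prey: 20+8-17=11; pred: 43+17-12=48
Step 5: prey: 11+4-10=5; pred: 48+10-14=44
Step 6: prey: 5+2-4=3; pred: 44+4-13=35
Step 7: prey: 3+1-2=2; pred: 35+2-10=27
Step 8: prey: 2+0-1=1; pred: 27+1-8=20

Answer: 1 20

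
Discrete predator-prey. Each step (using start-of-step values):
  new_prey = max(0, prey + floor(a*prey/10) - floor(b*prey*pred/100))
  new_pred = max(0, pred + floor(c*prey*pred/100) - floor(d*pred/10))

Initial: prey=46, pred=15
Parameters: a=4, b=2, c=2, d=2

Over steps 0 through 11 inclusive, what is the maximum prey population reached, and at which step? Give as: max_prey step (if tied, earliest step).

Step 1: prey: 46+18-13=51; pred: 15+13-3=25
Step 2: prey: 51+20-25=46; pred: 25+25-5=45
Step 3: prey: 46+18-41=23; pred: 45+41-9=77
Step 4: prey: 23+9-35=0; pred: 77+35-15=97
Step 5: prey: 0+0-0=0; pred: 97+0-19=78
Step 6: prey: 0+0-0=0; pred: 78+0-15=63
Step 7: prey: 0+0-0=0; pred: 63+0-12=51
Step 8: prey: 0+0-0=0; pred: 51+0-10=41
Step 9: prey: 0+0-0=0; pred: 41+0-8=33
Step 10: prey: 0+0-0=0; pred: 33+0-6=27
Step 11: prey: 0+0-0=0; pred: 27+0-5=22
Max prey = 51 at step 1

Answer: 51 1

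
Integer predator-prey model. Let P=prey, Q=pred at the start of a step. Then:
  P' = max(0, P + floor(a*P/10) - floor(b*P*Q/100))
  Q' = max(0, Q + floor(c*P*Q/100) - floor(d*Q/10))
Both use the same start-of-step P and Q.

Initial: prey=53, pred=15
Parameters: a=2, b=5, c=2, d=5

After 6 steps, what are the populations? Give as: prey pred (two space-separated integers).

Answer: 0 2

Derivation:
Step 1: prey: 53+10-39=24; pred: 15+15-7=23
Step 2: prey: 24+4-27=1; pred: 23+11-11=23
Step 3: prey: 1+0-1=0; pred: 23+0-11=12
Step 4: prey: 0+0-0=0; pred: 12+0-6=6
Step 5: prey: 0+0-0=0; pred: 6+0-3=3
Step 6: prey: 0+0-0=0; pred: 3+0-1=2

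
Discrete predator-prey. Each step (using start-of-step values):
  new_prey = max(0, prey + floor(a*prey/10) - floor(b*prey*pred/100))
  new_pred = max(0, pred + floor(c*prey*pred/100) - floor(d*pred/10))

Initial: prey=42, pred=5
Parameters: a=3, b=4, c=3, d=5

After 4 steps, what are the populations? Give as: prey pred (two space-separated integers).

Answer: 2 38

Derivation:
Step 1: prey: 42+12-8=46; pred: 5+6-2=9
Step 2: prey: 46+13-16=43; pred: 9+12-4=17
Step 3: prey: 43+12-29=26; pred: 17+21-8=30
Step 4: prey: 26+7-31=2; pred: 30+23-15=38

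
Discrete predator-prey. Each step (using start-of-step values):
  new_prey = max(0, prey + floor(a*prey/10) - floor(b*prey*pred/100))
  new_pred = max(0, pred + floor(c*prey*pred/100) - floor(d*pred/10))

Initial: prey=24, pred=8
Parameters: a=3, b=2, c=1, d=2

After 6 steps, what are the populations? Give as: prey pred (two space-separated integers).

Answer: 44 16

Derivation:
Step 1: prey: 24+7-3=28; pred: 8+1-1=8
Step 2: prey: 28+8-4=32; pred: 8+2-1=9
Step 3: prey: 32+9-5=36; pred: 9+2-1=10
Step 4: prey: 36+10-7=39; pred: 10+3-2=11
Step 5: prey: 39+11-8=42; pred: 11+4-2=13
Step 6: prey: 42+12-10=44; pred: 13+5-2=16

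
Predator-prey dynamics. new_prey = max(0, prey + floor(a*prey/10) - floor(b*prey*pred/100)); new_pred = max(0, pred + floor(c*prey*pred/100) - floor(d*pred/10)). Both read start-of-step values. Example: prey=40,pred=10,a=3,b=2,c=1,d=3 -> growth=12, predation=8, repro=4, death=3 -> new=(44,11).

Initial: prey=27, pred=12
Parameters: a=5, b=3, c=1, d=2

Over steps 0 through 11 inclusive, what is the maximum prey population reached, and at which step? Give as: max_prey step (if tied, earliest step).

Step 1: prey: 27+13-9=31; pred: 12+3-2=13
Step 2: prey: 31+15-12=34; pred: 13+4-2=15
Step 3: prey: 34+17-15=36; pred: 15+5-3=17
Step 4: prey: 36+18-18=36; pred: 17+6-3=20
Step 5: prey: 36+18-21=33; pred: 20+7-4=23
Step 6: prey: 33+16-22=27; pred: 23+7-4=26
Step 7: prey: 27+13-21=19; pred: 26+7-5=28
Step 8: prey: 19+9-15=13; pred: 28+5-5=28
Step 9: prey: 13+6-10=9; pred: 28+3-5=26
Step 10: prey: 9+4-7=6; pred: 26+2-5=23
Step 11: prey: 6+3-4=5; pred: 23+1-4=20
Max prey = 36 at step 3

Answer: 36 3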